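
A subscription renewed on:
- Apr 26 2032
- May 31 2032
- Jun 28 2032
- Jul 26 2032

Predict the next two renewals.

All Mondays; the gaps (35, 28, 28) vary with month length.
This is the last Monday of each month.
August 2032 ends with Monday Aug 30 2032.
September 2032 ends with Monday Sep 27 2032.

Aug 30 2032, Sep 27 2032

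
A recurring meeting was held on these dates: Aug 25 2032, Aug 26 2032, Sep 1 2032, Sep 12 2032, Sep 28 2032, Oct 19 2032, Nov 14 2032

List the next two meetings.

Dec 15 2032, Jan 20 2033

Intervals are 1, 6, 11, 16, 21, 26 days — an arithmetic progression with common difference 5.
Next gap: 31 days. Nov 14 2032 + 31 days = Dec 15 2032.
Next gap: 36 days. Dec 15 2032 + 36 days = Jan 20 2033.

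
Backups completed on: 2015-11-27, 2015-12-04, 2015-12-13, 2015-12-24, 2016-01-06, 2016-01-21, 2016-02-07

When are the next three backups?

The spacing grows by 2 each time: 7, 9, 11, 13, 15, 17 days.
Next gap: 19 days. 2016-02-07 + 19 days = 2016-02-26.
Next gap: 21 days. 2016-02-26 + 21 days = 2016-03-18.
Next gap: 23 days. 2016-03-18 + 23 days = 2016-04-10.

2016-02-26, 2016-03-18, 2016-04-10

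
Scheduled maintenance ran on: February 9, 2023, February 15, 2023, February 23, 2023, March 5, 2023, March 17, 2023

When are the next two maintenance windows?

Intervals are 6, 8, 10, 12 days — an arithmetic progression with common difference 2.
Next gap: 14 days. March 17, 2023 + 14 days = March 31, 2023.
Next gap: 16 days. March 31, 2023 + 16 days = April 16, 2023.

March 31, 2023; April 16, 2023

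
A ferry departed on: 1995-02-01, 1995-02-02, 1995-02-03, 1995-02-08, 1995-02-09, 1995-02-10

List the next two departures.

The gap pattern 1, 1, 5, 1, 1 repeats every 3 events.
These are the Wednesdays, Thursdays and Fridays of each week.
The following Wednesday is 1995-02-15.
Next Thursday: 1995-02-16.

1995-02-15, 1995-02-16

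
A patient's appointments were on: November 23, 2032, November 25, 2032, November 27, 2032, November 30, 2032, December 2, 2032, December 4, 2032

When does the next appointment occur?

December 7, 2032

Every event lands on a Tuesday or Thursday or Saturday (gaps cycle 2, 2, 3, 2, 2).
So the schedule is: every Tuesday, Thursday and Saturday.
The following Tuesday is December 7, 2032.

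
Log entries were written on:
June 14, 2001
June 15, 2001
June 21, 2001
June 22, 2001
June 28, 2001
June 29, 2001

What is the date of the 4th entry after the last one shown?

July 13, 2001

Gaps: 1, 6, 1, 6, 1 days — not constant, but cyclic with period 2.
The events fall on every Thursday and Friday.
Next Thursday: July 5, 2001.
The following Friday is July 6, 2001.
Next Thursday: July 12, 2001.
Next Friday: July 13, 2001.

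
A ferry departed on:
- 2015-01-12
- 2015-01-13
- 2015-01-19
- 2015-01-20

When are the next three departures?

Every event lands on a Monday or Tuesday (gaps cycle 1, 6, 1).
So the schedule is: every Monday and Tuesday.
The following Monday is 2015-01-26.
The following Tuesday is 2015-01-27.
Next Monday: 2015-02-02.

2015-01-26, 2015-01-27, 2015-02-02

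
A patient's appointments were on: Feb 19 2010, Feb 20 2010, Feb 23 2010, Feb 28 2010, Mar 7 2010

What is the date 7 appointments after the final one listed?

Jun 20 2010

Gaps: 1, 3, 5, 7 days — each gap is 2 larger than the previous one.
Next gap: 9 days. Mar 7 2010 + 9 days = Mar 16 2010.
Next gap: 11 days. Mar 16 2010 + 11 days = Mar 27 2010.
Next gap: 13 days. Mar 27 2010 + 13 days = Apr 9 2010.
Next gap: 15 days. Apr 9 2010 + 15 days = Apr 24 2010.
Next gap: 17 days. Apr 24 2010 + 17 days = May 11 2010.
Next gap: 19 days. May 11 2010 + 19 days = May 30 2010.
Next gap: 21 days. May 30 2010 + 21 days = Jun 20 2010.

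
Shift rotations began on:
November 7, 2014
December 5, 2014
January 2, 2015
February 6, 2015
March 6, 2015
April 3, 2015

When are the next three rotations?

These are Fridays at 28- or 35-day spacing (28, 28, 35, 28, 28).
The pattern: 1st Friday of the month.
1st Friday of May 2015: May 1, 2015.
June 2015 — 1st Friday is June 5, 2015.
July 2015 — 1st Friday is July 3, 2015.

May 1, 2015; June 5, 2015; July 3, 2015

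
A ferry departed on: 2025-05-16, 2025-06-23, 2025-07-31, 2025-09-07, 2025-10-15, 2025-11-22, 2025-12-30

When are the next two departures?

2026-02-06, 2026-03-16

The spacing is 38, 38, 38, 38, 38, 38 days — always 38 days.
2025-12-30 + 38 days = 2026-02-06.
2026-02-06 + 38 days = 2026-03-16.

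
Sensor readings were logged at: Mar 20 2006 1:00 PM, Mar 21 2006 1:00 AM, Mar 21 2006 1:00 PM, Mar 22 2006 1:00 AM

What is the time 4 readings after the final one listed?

Spacing: 12, 12, 12 h — constant 12 h.
Mar 22 2006 1:00 AM + 12 h = Mar 22 2006 1:00 PM.
Mar 22 2006 1:00 PM + 12 h = Mar 23 2006 1:00 AM.
Mar 23 2006 1:00 AM + 12 h = Mar 23 2006 1:00 PM.
Mar 23 2006 1:00 PM + 12 h = Mar 24 2006 1:00 AM.

Mar 24 2006 1:00 AM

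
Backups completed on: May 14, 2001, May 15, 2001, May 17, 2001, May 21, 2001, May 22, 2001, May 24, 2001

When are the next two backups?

May 28, 2001; May 29, 2001

Every event lands on a Monday or Tuesday or Thursday (gaps cycle 1, 2, 4, 1, 2).
So the schedule is: every Monday, Tuesday and Thursday.
The following Monday is May 28, 2001.
Next Tuesday: May 29, 2001.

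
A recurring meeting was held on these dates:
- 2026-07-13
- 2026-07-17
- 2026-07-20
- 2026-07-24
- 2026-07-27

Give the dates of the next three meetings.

2026-07-31, 2026-08-03, 2026-08-07

Every event lands on a Monday or Friday (gaps cycle 4, 3, 4, 3).
So the schedule is: every Monday and Friday.
Next Friday: 2026-07-31.
The following Monday is 2026-08-03.
The following Friday is 2026-08-07.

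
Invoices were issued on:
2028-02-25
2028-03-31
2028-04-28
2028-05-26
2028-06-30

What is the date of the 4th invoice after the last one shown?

All Fridays; the gaps (35, 28, 28, 35) vary with month length.
This is the last Friday of each month.
July 2028 ends with Friday 2028-07-28.
Last Friday of August 2028: 2028-08-25.
Last Friday of September 2028: 2028-09-29.
Last Friday of October 2028: 2028-10-27.

2028-10-27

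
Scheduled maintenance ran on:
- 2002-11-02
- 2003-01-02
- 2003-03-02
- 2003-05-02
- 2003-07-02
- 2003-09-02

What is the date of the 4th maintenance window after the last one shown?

2004-05-02

Gaps: 61, 59, 61, 61, 62 days — not constant. Every event is on the 2nd of the month.
Pattern: the 2nd of every 2 months.
November 2003: 2003-11-02.
Next: January 2004 → 2004-01-02.
March 2004: 2004-03-02.
Next: May 2004 → 2004-05-02.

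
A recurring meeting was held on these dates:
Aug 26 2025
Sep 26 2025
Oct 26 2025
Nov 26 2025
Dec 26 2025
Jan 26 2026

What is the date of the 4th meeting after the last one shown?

May 26 2026

Gaps: 31, 30, 31, 30, 31 days — not constant. Every event is on the 26th of the month.
Pattern: the 26th of each month.
February 2026: Feb 26 2026.
Next: March 2026 → Mar 26 2026.
April 2026: Apr 26 2026.
Next: May 2026 → May 26 2026.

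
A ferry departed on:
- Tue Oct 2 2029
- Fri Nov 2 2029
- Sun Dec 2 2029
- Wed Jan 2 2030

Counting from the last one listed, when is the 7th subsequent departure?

Gaps: 31, 30, 31 days — not constant. Every event is on the 2nd of the month.
Pattern: the 2nd of each month.
Next: February 2030 → Sat Feb 2 2030.
Next: March 2030 → Sat Mar 2 2030.
April 2030: Tue Apr 2 2030.
Next: May 2030 → Thu May 2 2030.
Next: June 2030 → Sun Jun 2 2030.
Next: July 2030 → Tue Jul 2 2030.
August 2030: Fri Aug 2 2030.

Fri Aug 2 2030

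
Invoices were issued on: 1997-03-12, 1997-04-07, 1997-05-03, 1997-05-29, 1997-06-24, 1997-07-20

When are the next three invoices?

1997-08-15, 1997-09-10, 1997-10-06

Gaps between consecutive events: 26, 26, 26, 26, 26 days — a constant 26-day interval.
1997-07-20 + 26 days = 1997-08-15.
1997-08-15 + 26 days = 1997-09-10.
1997-09-10 + 26 days = 1997-10-06.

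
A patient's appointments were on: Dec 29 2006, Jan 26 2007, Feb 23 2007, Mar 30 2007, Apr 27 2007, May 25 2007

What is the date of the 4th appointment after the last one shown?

Sep 28 2007

Every date is a Friday; gaps 28, 28, 35, 28, 28 days.
Each is the last Friday of its month (at least one falls on the 29th or later, ruling out '4th Friday').
Last Friday of June 2007: Jun 29 2007.
Last Friday of July 2007: Jul 27 2007.
Last Friday of August 2007: Aug 31 2007.
September 2007 ends with Friday Sep 28 2007.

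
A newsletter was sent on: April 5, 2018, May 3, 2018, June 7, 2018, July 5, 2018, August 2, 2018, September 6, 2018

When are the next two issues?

October 4, 2018; November 1, 2018

All dates are Thursdays, 28, 35, 28, 28, 35 days apart.
Specifically, the 1st Thursday of each month.
October 2018 — 1st Thursday is October 4, 2018.
November 2018 — 1st Thursday is November 1, 2018.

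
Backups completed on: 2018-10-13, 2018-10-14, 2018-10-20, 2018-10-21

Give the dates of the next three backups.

The gap pattern 1, 6, 1 repeats every 2 events.
These are the Saturdays and Sundays of each week.
The following Saturday is 2018-10-27.
The following Sunday is 2018-10-28.
The following Saturday is 2018-11-03.

2018-10-27, 2018-10-28, 2018-11-03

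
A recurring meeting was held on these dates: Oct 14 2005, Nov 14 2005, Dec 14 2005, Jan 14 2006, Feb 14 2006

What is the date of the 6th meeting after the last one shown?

Aug 14 2006

The day-of-month is always 14 (31, 30, 31, 31 days between events).
So this recurs on the 14th of each month.
March 2006: Mar 14 2006.
April 2006: Apr 14 2006.
Next: May 2006 → May 14 2006.
Next: June 2006 → Jun 14 2006.
July 2006: Jul 14 2006.
Next: August 2006 → Aug 14 2006.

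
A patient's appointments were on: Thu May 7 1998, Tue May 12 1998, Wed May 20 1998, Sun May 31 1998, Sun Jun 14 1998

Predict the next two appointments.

Wed Jul 1 1998, Tue Jul 21 1998

Gaps: 5, 8, 11, 14 days — each gap is 3 larger than the previous one.
Next gap: 17 days. Sun Jun 14 1998 + 17 days = Wed Jul 1 1998.
Next gap: 20 days. Wed Jul 1 1998 + 20 days = Tue Jul 21 1998.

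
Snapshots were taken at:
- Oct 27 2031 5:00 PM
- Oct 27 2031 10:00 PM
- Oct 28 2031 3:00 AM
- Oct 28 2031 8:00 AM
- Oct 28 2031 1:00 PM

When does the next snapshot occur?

Oct 28 2031 6:00 PM

Gaps: 5, 5, 5, 5 hours — each event is 5 hours after the previous one.
Oct 28 2031 1:00 PM + 5 h = Oct 28 2031 6:00 PM.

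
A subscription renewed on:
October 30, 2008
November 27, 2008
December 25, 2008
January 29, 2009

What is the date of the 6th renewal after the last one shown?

All Thursdays; the gaps (28, 28, 35) vary with month length.
This is the last Thursday of each month.
February 2009 ends with Thursday February 26, 2009.
March 2009 ends with Thursday March 26, 2009.
April 2009 ends with Thursday April 30, 2009.
May 2009 ends with Thursday May 28, 2009.
June 2009 ends with Thursday June 25, 2009.
Last Thursday of July 2009: July 30, 2009.

July 30, 2009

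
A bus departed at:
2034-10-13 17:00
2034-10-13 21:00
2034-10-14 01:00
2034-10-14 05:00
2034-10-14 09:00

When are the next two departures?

The interval is a steady 4 hours (4, 4, 4, 4).
2034-10-14 09:00 + 4 h = 2034-10-14 13:00.
2034-10-14 13:00 + 4 h = 2034-10-14 17:00.

2034-10-14 13:00, 2034-10-14 17:00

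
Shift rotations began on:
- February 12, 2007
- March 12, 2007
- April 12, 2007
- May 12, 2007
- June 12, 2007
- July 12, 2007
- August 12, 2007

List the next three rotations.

September 12, 2007; October 12, 2007; November 12, 2007

The day-of-month is always 12 (28, 31, 30, 31, 30, 31 days between events).
So this recurs on the 12th of each month.
Next: September 2007 → September 12, 2007.
October 2007: October 12, 2007.
Next: November 2007 → November 12, 2007.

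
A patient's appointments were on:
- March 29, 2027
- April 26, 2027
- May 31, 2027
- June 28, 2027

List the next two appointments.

Every date is a Monday; gaps 28, 35, 28 days.
Each is the last Monday of its month (at least one falls on the 29th or later, ruling out '4th Monday').
July 2027 ends with Monday July 26, 2027.
Last Monday of August 2027: August 30, 2027.

July 26, 2027; August 30, 2027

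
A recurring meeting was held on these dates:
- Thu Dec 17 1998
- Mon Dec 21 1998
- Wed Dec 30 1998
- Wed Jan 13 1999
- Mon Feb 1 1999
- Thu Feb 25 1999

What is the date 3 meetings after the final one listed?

Mon Jun 7 1999

Gaps: 4, 9, 14, 19, 24 days — each gap is 5 larger than the previous one.
Next gap: 29 days. Thu Feb 25 1999 + 29 days = Fri Mar 26 1999.
Next gap: 34 days. Fri Mar 26 1999 + 34 days = Thu Apr 29 1999.
Next gap: 39 days. Thu Apr 29 1999 + 39 days = Mon Jun 7 1999.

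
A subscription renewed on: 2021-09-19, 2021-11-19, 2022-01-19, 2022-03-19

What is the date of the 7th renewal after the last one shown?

2023-05-19

Each date is the 19th; the gaps (61, 61, 59) track the month lengths.
The rule is the 19th of every 2 months.
Next: May 2022 → 2022-05-19.
Next: July 2022 → 2022-07-19.
September 2022: 2022-09-19.
November 2022: 2022-11-19.
January 2023: 2023-01-19.
Next: March 2023 → 2023-03-19.
Next: May 2023 → 2023-05-19.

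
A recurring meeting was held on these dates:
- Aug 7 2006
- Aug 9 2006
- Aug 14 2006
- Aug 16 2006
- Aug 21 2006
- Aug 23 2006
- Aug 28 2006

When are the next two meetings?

Aug 30 2006, Sep 4 2006

Every event lands on a Monday or Wednesday (gaps cycle 2, 5, 2, 5, 2, 5).
So the schedule is: every Monday and Wednesday.
The following Wednesday is Aug 30 2006.
The following Monday is Sep 4 2006.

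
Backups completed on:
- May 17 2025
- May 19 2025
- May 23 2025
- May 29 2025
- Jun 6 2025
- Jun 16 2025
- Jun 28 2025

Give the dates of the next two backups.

Jul 12 2025, Jul 28 2025

Intervals are 2, 4, 6, 8, 10, 12 days — an arithmetic progression with common difference 2.
Next gap: 14 days. Jun 28 2025 + 14 days = Jul 12 2025.
Next gap: 16 days. Jul 12 2025 + 16 days = Jul 28 2025.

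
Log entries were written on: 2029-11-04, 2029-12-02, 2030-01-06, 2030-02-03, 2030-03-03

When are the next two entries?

These are Sundays at 28- or 35-day spacing (28, 35, 28, 28).
The pattern: 1st Sunday of the month.
1st Sunday of April 2030: 2030-04-07.
1st Sunday of May 2030: 2030-05-05.

2030-04-07, 2030-05-05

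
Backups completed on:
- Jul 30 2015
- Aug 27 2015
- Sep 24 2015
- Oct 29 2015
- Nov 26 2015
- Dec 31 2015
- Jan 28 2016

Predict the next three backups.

Feb 25 2016, Mar 31 2016, Apr 28 2016

Every date is a Thursday; gaps 28, 28, 35, 28, 35, 28 days.
Each is the last Thursday of its month (at least one falls on the 29th or later, ruling out '4th Thursday').
Last Thursday of February 2016: Feb 25 2016.
March 2016 ends with Thursday Mar 31 2016.
April 2016 ends with Thursday Apr 28 2016.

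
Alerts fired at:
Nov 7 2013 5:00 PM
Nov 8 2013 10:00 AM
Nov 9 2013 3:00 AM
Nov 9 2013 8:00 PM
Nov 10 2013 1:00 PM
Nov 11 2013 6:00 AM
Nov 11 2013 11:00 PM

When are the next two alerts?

Spacing: 17, 17, 17, 17, 17, 17 h — constant 17 h.
Nov 11 2013 11:00 PM + 17 h = Nov 12 2013 4:00 PM.
Nov 12 2013 4:00 PM + 17 h = Nov 13 2013 9:00 AM.

Nov 12 2013 4:00 PM, Nov 13 2013 9:00 AM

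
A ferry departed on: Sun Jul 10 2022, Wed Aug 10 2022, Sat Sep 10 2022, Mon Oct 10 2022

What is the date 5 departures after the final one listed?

Gaps: 31, 31, 30 days — not constant. Every event is on the 10th of the month.
Pattern: the 10th of each month.
Next: November 2022 → Thu Nov 10 2022.
December 2022: Sat Dec 10 2022.
Next: January 2023 → Tue Jan 10 2023.
February 2023: Fri Feb 10 2023.
Next: March 2023 → Fri Mar 10 2023.

Fri Mar 10 2023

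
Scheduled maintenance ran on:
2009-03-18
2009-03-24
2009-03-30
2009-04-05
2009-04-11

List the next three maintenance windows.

Gaps between consecutive events: 6, 6, 6, 6 days — a constant 6-day interval.
2009-04-11 + 6 days = 2009-04-17.
2009-04-17 + 6 days = 2009-04-23.
2009-04-23 + 6 days = 2009-04-29.

2009-04-17, 2009-04-23, 2009-04-29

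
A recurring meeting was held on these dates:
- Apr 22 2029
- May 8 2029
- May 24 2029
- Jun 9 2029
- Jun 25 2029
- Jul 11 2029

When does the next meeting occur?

The spacing is 16, 16, 16, 16, 16 days — always 16 days.
Jul 11 2029 + 16 days = Jul 27 2029.

Jul 27 2029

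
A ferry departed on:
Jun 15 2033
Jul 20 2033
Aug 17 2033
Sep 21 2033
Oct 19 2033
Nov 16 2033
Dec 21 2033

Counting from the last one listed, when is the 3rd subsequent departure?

Gaps: 35, 28, 35, 28, 28, 35 days — a mix of 28 and 35. Every date is a Wednesday.
Each is the 3rd Wednesday of its month.
3rd Wednesday of January 2034: Jan 18 2034.
February 2034 — 3rd Wednesday is Feb 15 2034.
3rd Wednesday of March 2034: Mar 15 2034.

Mar 15 2034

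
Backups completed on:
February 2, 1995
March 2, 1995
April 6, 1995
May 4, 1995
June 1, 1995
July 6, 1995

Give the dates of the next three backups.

August 3, 1995; September 7, 1995; October 5, 1995

Gaps: 28, 35, 28, 28, 35 days — a mix of 28 and 35. Every date is a Thursday.
Each is the 1st Thursday of its month.
August 1995 — 1st Thursday is August 3, 1995.
September 1995 — 1st Thursday is September 7, 1995.
1st Thursday of October 1995: October 5, 1995.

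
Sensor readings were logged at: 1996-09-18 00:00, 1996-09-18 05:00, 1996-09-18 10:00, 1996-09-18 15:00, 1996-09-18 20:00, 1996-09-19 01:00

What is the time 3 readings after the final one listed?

Spacing: 5, 5, 5, 5, 5 h — constant 5 h.
1996-09-19 01:00 + 5 h = 1996-09-19 06:00.
1996-09-19 06:00 + 5 h = 1996-09-19 11:00.
1996-09-19 11:00 + 5 h = 1996-09-19 16:00.

1996-09-19 16:00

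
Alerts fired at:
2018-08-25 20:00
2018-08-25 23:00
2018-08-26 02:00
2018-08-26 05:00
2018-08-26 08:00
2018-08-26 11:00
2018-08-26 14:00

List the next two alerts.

2018-08-26 17:00, 2018-08-26 20:00

Gaps: 3, 3, 3, 3, 3, 3 hours — each event is 3 hours after the previous one.
2018-08-26 14:00 + 3 h = 2018-08-26 17:00.
2018-08-26 17:00 + 3 h = 2018-08-26 20:00.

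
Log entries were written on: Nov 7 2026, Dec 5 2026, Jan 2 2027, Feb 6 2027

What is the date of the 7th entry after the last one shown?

Gaps: 28, 28, 35 days — a mix of 28 and 35. Every date is a Saturday.
Each is the 1st Saturday of its month.
March 2027 — 1st Saturday is Mar 6 2027.
1st Saturday of April 2027: Apr 3 2027.
May 2027 — 1st Saturday is May 1 2027.
June 2027 — 1st Saturday is Jun 5 2027.
1st Saturday of July 2027: Jul 3 2027.
1st Saturday of August 2027: Aug 7 2027.
1st Saturday of September 2027: Sep 4 2027.

Sep 4 2027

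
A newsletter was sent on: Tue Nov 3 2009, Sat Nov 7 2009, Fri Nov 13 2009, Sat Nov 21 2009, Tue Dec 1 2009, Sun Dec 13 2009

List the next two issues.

Sun Dec 27 2009, Tue Jan 12 2010

Intervals are 4, 6, 8, 10, 12 days — an arithmetic progression with common difference 2.
Next gap: 14 days. Sun Dec 13 2009 + 14 days = Sun Dec 27 2009.
Next gap: 16 days. Sun Dec 27 2009 + 16 days = Tue Jan 12 2010.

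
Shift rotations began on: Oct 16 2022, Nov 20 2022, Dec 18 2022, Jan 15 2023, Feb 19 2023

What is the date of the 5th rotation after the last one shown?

Jul 16 2023

All dates are Sundays, 35, 28, 28, 35 days apart.
Specifically, the 3rd Sunday of each month.
3rd Sunday of March 2023: Mar 19 2023.
3rd Sunday of April 2023: Apr 16 2023.
May 2023 — 3rd Sunday is May 21 2023.
June 2023 — 3rd Sunday is Jun 18 2023.
July 2023 — 3rd Sunday is Jul 16 2023.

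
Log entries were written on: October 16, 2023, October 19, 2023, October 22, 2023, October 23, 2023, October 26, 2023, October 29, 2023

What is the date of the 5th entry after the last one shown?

Gaps: 3, 3, 1, 3, 3 days — not constant, but cyclic with period 3.
The events fall on every Monday, Thursday and Sunday.
Next Monday: October 30, 2023.
Next Thursday: November 2, 2023.
Next Sunday: November 5, 2023.
Next Monday: November 6, 2023.
Next Thursday: November 9, 2023.

November 9, 2023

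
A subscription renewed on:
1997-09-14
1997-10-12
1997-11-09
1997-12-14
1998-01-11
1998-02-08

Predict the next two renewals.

All dates are Sundays, 28, 28, 35, 28, 28 days apart.
Specifically, the 2nd Sunday of each month.
2nd Sunday of March 1998: 1998-03-08.
April 1998 — 2nd Sunday is 1998-04-12.

1998-03-08, 1998-04-12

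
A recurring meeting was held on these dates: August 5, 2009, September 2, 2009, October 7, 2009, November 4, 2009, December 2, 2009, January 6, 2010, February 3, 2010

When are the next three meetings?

All dates are Wednesdays, 28, 35, 28, 28, 35, 28 days apart.
Specifically, the 1st Wednesday of each month.
1st Wednesday of March 2010: March 3, 2010.
April 2010 — 1st Wednesday is April 7, 2010.
1st Wednesday of May 2010: May 5, 2010.

March 3, 2010; April 7, 2010; May 5, 2010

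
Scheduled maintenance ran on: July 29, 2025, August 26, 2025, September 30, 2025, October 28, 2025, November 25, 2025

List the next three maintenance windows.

December 30, 2025; January 27, 2026; February 24, 2026

Every date is a Tuesday; gaps 28, 35, 28, 28 days.
Each is the last Tuesday of its month (at least one falls on the 29th or later, ruling out '4th Tuesday').
Last Tuesday of December 2025: December 30, 2025.
January 2026 ends with Tuesday January 27, 2026.
February 2026 ends with Tuesday February 24, 2026.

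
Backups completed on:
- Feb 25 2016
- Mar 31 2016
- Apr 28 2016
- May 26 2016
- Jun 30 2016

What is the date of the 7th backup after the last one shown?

Jan 26 2017

All Thursdays; the gaps (35, 28, 28, 35) vary with month length.
This is the last Thursday of each month.
Last Thursday of July 2016: Jul 28 2016.
Last Thursday of August 2016: Aug 25 2016.
Last Thursday of September 2016: Sep 29 2016.
Last Thursday of October 2016: Oct 27 2016.
November 2016 ends with Thursday Nov 24 2016.
December 2016 ends with Thursday Dec 29 2016.
January 2017 ends with Thursday Jan 26 2017.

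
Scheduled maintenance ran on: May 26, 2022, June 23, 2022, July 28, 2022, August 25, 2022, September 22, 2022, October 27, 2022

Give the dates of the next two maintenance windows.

November 24, 2022; December 22, 2022

Gaps: 28, 35, 28, 28, 35 days — a mix of 28 and 35. Every date is a Thursday.
Each is the 4th Thursday of its month.
November 2022 — 4th Thursday is November 24, 2022.
December 2022 — 4th Thursday is December 22, 2022.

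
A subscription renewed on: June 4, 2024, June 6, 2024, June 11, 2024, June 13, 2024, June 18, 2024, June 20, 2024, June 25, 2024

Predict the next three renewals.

June 27, 2024; July 2, 2024; July 4, 2024

The gap pattern 2, 5, 2, 5, 2, 5 repeats every 2 events.
These are the Tuesdays and Thursdays of each week.
Next Thursday: June 27, 2024.
The following Tuesday is July 2, 2024.
The following Thursday is July 4, 2024.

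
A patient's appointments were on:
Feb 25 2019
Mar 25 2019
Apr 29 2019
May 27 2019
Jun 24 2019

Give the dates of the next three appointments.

All Mondays; the gaps (28, 35, 28, 28) vary with month length.
This is the last Monday of each month.
Last Monday of July 2019: Jul 29 2019.
August 2019 ends with Monday Aug 26 2019.
September 2019 ends with Monday Sep 30 2019.

Jul 29 2019, Aug 26 2019, Sep 30 2019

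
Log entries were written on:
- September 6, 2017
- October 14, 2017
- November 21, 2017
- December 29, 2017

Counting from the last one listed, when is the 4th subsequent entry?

May 30, 2018

The spacing is 38, 38, 38 days — always 38 days.
December 29, 2017 + 38 days = February 5, 2018.
February 5, 2018 + 38 days = March 15, 2018.
March 15, 2018 + 38 days = April 22, 2018.
April 22, 2018 + 38 days = May 30, 2018.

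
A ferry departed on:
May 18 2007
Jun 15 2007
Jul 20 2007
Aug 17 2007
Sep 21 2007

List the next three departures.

Gaps: 28, 35, 28, 35 days — a mix of 28 and 35. Every date is a Friday.
Each is the 3rd Friday of its month.
3rd Friday of October 2007: Oct 19 2007.
3rd Friday of November 2007: Nov 16 2007.
3rd Friday of December 2007: Dec 21 2007.

Oct 19 2007, Nov 16 2007, Dec 21 2007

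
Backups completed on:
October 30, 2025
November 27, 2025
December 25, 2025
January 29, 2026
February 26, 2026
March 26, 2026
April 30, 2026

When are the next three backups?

May 28, 2026; June 25, 2026; July 30, 2026

Every date is a Thursday; gaps 28, 28, 35, 28, 28, 35 days.
Each is the last Thursday of its month (at least one falls on the 29th or later, ruling out '4th Thursday').
Last Thursday of May 2026: May 28, 2026.
June 2026 ends with Thursday June 25, 2026.
Last Thursday of July 2026: July 30, 2026.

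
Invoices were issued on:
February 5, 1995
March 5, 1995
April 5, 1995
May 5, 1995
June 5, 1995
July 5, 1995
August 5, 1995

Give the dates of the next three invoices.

Gaps: 28, 31, 30, 31, 30, 31 days — not constant. Every event is on the 5th of the month.
Pattern: the 5th of each month.
September 1995: September 5, 1995.
October 1995: October 5, 1995.
November 1995: November 5, 1995.

September 5, 1995; October 5, 1995; November 5, 1995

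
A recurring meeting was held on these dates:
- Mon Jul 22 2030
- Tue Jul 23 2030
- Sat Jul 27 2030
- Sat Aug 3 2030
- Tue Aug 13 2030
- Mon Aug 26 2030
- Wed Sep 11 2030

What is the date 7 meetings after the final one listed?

Intervals are 1, 4, 7, 10, 13, 16 days — an arithmetic progression with common difference 3.
Next gap: 19 days. Wed Sep 11 2030 + 19 days = Mon Sep 30 2030.
Next gap: 22 days. Mon Sep 30 2030 + 22 days = Tue Oct 22 2030.
Next gap: 25 days. Tue Oct 22 2030 + 25 days = Sat Nov 16 2030.
Next gap: 28 days. Sat Nov 16 2030 + 28 days = Sat Dec 14 2030.
Next gap: 31 days. Sat Dec 14 2030 + 31 days = Tue Jan 14 2031.
Next gap: 34 days. Tue Jan 14 2031 + 34 days = Mon Feb 17 2031.
Next gap: 37 days. Mon Feb 17 2031 + 37 days = Wed Mar 26 2031.

Wed Mar 26 2031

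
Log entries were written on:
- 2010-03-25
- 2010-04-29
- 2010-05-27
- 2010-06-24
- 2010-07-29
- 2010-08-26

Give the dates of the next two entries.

2010-09-30, 2010-10-28

Every date is a Thursday; gaps 35, 28, 28, 35, 28 days.
Each is the last Thursday of its month (at least one falls on the 29th or later, ruling out '4th Thursday').
September 2010 ends with Thursday 2010-09-30.
Last Thursday of October 2010: 2010-10-28.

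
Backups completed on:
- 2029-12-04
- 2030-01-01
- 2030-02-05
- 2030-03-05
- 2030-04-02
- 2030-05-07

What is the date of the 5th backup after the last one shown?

2030-10-01

These are Tuesdays at 28- or 35-day spacing (28, 35, 28, 28, 35).
The pattern: 1st Tuesday of the month.
1st Tuesday of June 2030: 2030-06-04.
July 2030 — 1st Tuesday is 2030-07-02.
1st Tuesday of August 2030: 2030-08-06.
September 2030 — 1st Tuesday is 2030-09-03.
1st Tuesday of October 2030: 2030-10-01.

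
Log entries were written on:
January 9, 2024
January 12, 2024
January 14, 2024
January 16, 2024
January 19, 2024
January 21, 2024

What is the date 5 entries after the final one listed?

The gap pattern 3, 2, 2, 3, 2 repeats every 3 events.
These are the Tuesdays, Fridays and Sundays of each week.
Next Tuesday: January 23, 2024.
Next Friday: January 26, 2024.
The following Sunday is January 28, 2024.
Next Tuesday: January 30, 2024.
The following Friday is February 2, 2024.

February 2, 2024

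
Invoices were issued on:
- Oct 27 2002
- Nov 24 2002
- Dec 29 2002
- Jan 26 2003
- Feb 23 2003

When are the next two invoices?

Every date is a Sunday; gaps 28, 35, 28, 28 days.
Each is the last Sunday of its month (at least one falls on the 29th or later, ruling out '4th Sunday').
Last Sunday of March 2003: Mar 30 2003.
Last Sunday of April 2003: Apr 27 2003.

Mar 30 2003, Apr 27 2003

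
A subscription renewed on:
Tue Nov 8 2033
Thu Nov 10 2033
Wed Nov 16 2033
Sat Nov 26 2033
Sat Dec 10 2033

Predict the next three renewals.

Wed Dec 28 2033, Thu Jan 19 2034, Tue Feb 14 2034

Gaps: 2, 6, 10, 14 days — each gap is 4 larger than the previous one.
Next gap: 18 days. Sat Dec 10 2033 + 18 days = Wed Dec 28 2033.
Next gap: 22 days. Wed Dec 28 2033 + 22 days = Thu Jan 19 2034.
Next gap: 26 days. Thu Jan 19 2034 + 26 days = Tue Feb 14 2034.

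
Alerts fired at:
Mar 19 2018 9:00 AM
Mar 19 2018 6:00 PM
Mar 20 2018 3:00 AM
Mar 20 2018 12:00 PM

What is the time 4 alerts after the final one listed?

Mar 22 2018 12:00 AM

The interval is a steady 9 hours (9, 9, 9).
Mar 20 2018 12:00 PM + 9 h = Mar 20 2018 9:00 PM.
Mar 20 2018 9:00 PM + 9 h = Mar 21 2018 6:00 AM.
Mar 21 2018 6:00 AM + 9 h = Mar 21 2018 3:00 PM.
Mar 21 2018 3:00 PM + 9 h = Mar 22 2018 12:00 AM.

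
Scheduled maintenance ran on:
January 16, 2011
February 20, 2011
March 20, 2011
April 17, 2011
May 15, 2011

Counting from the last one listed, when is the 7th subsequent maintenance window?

All dates are Sundays, 35, 28, 28, 28 days apart.
Specifically, the 3rd Sunday of each month.
June 2011 — 3rd Sunday is June 19, 2011.
3rd Sunday of July 2011: July 17, 2011.
3rd Sunday of August 2011: August 21, 2011.
3rd Sunday of September 2011: September 18, 2011.
3rd Sunday of October 2011: October 16, 2011.
3rd Sunday of November 2011: November 20, 2011.
December 2011 — 3rd Sunday is December 18, 2011.

December 18, 2011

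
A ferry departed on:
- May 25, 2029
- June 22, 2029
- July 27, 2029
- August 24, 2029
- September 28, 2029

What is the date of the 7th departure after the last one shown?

All dates are Fridays, 28, 35, 28, 35 days apart.
Specifically, the 4th Friday of each month.
October 2029 — 4th Friday is October 26, 2029.
4th Friday of November 2029: November 23, 2029.
December 2029 — 4th Friday is December 28, 2029.
January 2030 — 4th Friday is January 25, 2030.
February 2030 — 4th Friday is February 22, 2030.
March 2030 — 4th Friday is March 22, 2030.
4th Friday of April 2030: April 26, 2030.

April 26, 2030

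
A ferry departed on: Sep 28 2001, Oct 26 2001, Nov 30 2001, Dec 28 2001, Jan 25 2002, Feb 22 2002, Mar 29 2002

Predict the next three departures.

Apr 26 2002, May 31 2002, Jun 28 2002

All Fridays; the gaps (28, 35, 28, 28, 28, 35) vary with month length.
This is the last Friday of each month.
Last Friday of April 2002: Apr 26 2002.
Last Friday of May 2002: May 31 2002.
June 2002 ends with Friday Jun 28 2002.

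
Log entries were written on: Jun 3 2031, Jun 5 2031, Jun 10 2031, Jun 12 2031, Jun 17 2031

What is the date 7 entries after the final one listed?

Jul 10 2031

Gaps: 2, 5, 2, 5 days — not constant, but cyclic with period 2.
The events fall on every Tuesday and Thursday.
Next Thursday: Jun 19 2031.
Next Tuesday: Jun 24 2031.
The following Thursday is Jun 26 2031.
The following Tuesday is Jul 1 2031.
Next Thursday: Jul 3 2031.
The following Tuesday is Jul 8 2031.
The following Thursday is Jul 10 2031.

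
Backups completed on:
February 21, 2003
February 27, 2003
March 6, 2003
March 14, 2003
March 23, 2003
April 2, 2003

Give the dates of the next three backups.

April 13, 2003; April 25, 2003; May 8, 2003

The spacing grows by 1 each time: 6, 7, 8, 9, 10 days.
Next gap: 11 days. April 2, 2003 + 11 days = April 13, 2003.
Next gap: 12 days. April 13, 2003 + 12 days = April 25, 2003.
Next gap: 13 days. April 25, 2003 + 13 days = May 8, 2003.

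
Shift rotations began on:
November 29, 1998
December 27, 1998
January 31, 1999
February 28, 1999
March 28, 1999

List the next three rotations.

April 25, 1999; May 30, 1999; June 27, 1999

These are Sundays with 28, 35, 28, 28-day gaps.
Each is the final Sunday of its month — November 29, 1998 is past the 28th, so '4th Sunday' doesn't fit.
April 1999 ends with Sunday April 25, 1999.
Last Sunday of May 1999: May 30, 1999.
Last Sunday of June 1999: June 27, 1999.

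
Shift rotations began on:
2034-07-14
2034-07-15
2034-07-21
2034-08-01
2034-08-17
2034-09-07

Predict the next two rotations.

Gaps: 1, 6, 11, 16, 21 days — each gap is 5 larger than the previous one.
Next gap: 26 days. 2034-09-07 + 26 days = 2034-10-03.
Next gap: 31 days. 2034-10-03 + 31 days = 2034-11-03.

2034-10-03, 2034-11-03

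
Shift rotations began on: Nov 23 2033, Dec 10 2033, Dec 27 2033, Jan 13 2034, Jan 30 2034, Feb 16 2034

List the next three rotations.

The spacing is 17, 17, 17, 17, 17 days — always 17 days.
Feb 16 2034 + 17 days = Mar 5 2034.
Mar 5 2034 + 17 days = Mar 22 2034.
Mar 22 2034 + 17 days = Apr 8 2034.

Mar 5 2034, Mar 22 2034, Apr 8 2034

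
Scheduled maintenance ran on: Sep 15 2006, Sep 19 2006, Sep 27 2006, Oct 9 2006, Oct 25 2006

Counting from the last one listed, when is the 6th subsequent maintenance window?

Gaps: 4, 8, 12, 16 days — each gap is 4 larger than the previous one.
Next gap: 20 days. Oct 25 2006 + 20 days = Nov 14 2006.
Next gap: 24 days. Nov 14 2006 + 24 days = Dec 8 2006.
Next gap: 28 days. Dec 8 2006 + 28 days = Jan 5 2007.
Next gap: 32 days. Jan 5 2007 + 32 days = Feb 6 2007.
Next gap: 36 days. Feb 6 2007 + 36 days = Mar 14 2007.
Next gap: 40 days. Mar 14 2007 + 40 days = Apr 23 2007.

Apr 23 2007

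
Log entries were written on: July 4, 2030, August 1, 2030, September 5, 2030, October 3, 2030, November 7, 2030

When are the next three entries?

These are Thursdays at 28- or 35-day spacing (28, 35, 28, 35).
The pattern: 1st Thursday of the month.
December 2030 — 1st Thursday is December 5, 2030.
1st Thursday of January 2031: January 2, 2031.
February 2031 — 1st Thursday is February 6, 2031.

December 5, 2030; January 2, 2031; February 6, 2031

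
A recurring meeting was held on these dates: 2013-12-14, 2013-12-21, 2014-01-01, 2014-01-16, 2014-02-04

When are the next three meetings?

Gaps: 7, 11, 15, 19 days — each gap is 4 larger than the previous one.
Next gap: 23 days. 2014-02-04 + 23 days = 2014-02-27.
Next gap: 27 days. 2014-02-27 + 27 days = 2014-03-26.
Next gap: 31 days. 2014-03-26 + 31 days = 2014-04-26.

2014-02-27, 2014-03-26, 2014-04-26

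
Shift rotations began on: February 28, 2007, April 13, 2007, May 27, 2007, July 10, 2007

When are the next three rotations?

August 23, 2007; October 6, 2007; November 19, 2007

Gaps between consecutive events: 44, 44, 44 days — a constant 44-day interval.
July 10, 2007 + 44 days = August 23, 2007.
August 23, 2007 + 44 days = October 6, 2007.
October 6, 2007 + 44 days = November 19, 2007.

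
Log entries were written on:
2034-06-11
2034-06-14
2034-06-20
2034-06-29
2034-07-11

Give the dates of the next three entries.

2034-07-26, 2034-08-13, 2034-09-03

Gaps: 3, 6, 9, 12 days — each gap is 3 larger than the previous one.
Next gap: 15 days. 2034-07-11 + 15 days = 2034-07-26.
Next gap: 18 days. 2034-07-26 + 18 days = 2034-08-13.
Next gap: 21 days. 2034-08-13 + 21 days = 2034-09-03.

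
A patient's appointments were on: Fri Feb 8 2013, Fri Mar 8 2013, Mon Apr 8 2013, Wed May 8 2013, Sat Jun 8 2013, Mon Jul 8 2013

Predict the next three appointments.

Thu Aug 8 2013, Sun Sep 8 2013, Tue Oct 8 2013

Gaps: 28, 31, 30, 31, 30 days — not constant. Every event is on the 8th of the month.
Pattern: the 8th of each month.
Next: August 2013 → Thu Aug 8 2013.
Next: September 2013 → Sun Sep 8 2013.
Next: October 2013 → Tue Oct 8 2013.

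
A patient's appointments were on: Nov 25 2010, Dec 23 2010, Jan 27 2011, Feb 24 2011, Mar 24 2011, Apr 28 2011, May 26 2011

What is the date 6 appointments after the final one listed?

All dates are Thursdays, 28, 35, 28, 28, 35, 28 days apart.
Specifically, the 4th Thursday of each month.
June 2011 — 4th Thursday is Jun 23 2011.
4th Thursday of July 2011: Jul 28 2011.
4th Thursday of August 2011: Aug 25 2011.
September 2011 — 4th Thursday is Sep 22 2011.
October 2011 — 4th Thursday is Oct 27 2011.
4th Thursday of November 2011: Nov 24 2011.

Nov 24 2011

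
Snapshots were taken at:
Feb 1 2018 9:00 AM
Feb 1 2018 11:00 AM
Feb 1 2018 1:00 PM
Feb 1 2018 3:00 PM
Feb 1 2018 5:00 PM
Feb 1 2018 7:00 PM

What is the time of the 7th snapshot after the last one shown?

The interval is a steady 2 hours (2, 2, 2, 2, 2).
Feb 1 2018 7:00 PM + 2 h = Feb 1 2018 9:00 PM.
Feb 1 2018 9:00 PM + 2 h = Feb 1 2018 11:00 PM.
Feb 1 2018 11:00 PM + 2 h = Feb 2 2018 1:00 AM.
Feb 2 2018 1:00 AM + 2 h = Feb 2 2018 3:00 AM.
Feb 2 2018 3:00 AM + 2 h = Feb 2 2018 5:00 AM.
Feb 2 2018 5:00 AM + 2 h = Feb 2 2018 7:00 AM.
Feb 2 2018 7:00 AM + 2 h = Feb 2 2018 9:00 AM.

Feb 2 2018 9:00 AM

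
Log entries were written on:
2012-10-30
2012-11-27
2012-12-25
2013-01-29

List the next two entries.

All Tuesdays; the gaps (28, 28, 35) vary with month length.
This is the last Tuesday of each month.
February 2013 ends with Tuesday 2013-02-26.
Last Tuesday of March 2013: 2013-03-26.

2013-02-26, 2013-03-26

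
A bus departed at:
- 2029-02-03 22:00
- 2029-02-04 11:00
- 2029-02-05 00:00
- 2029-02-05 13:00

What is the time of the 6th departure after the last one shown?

2029-02-08 19:00

Spacing: 13, 13, 13 h — constant 13 h.
2029-02-05 13:00 + 13 h = 2029-02-06 02:00.
2029-02-06 02:00 + 13 h = 2029-02-06 15:00.
2029-02-06 15:00 + 13 h = 2029-02-07 04:00.
2029-02-07 04:00 + 13 h = 2029-02-07 17:00.
2029-02-07 17:00 + 13 h = 2029-02-08 06:00.
2029-02-08 06:00 + 13 h = 2029-02-08 19:00.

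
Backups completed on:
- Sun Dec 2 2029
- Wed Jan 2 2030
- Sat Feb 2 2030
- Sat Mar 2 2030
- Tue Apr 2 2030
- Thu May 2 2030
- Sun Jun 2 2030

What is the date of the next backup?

Tue Jul 2 2030

The day-of-month is always 2 (31, 31, 28, 31, 30, 31 days between events).
So this recurs on the 2nd of each month.
July 2030: Tue Jul 2 2030.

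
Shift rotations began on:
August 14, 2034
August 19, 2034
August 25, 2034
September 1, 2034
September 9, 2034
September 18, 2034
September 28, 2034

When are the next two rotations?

October 9, 2034; October 21, 2034

The spacing grows by 1 each time: 5, 6, 7, 8, 9, 10 days.
Next gap: 11 days. September 28, 2034 + 11 days = October 9, 2034.
Next gap: 12 days. October 9, 2034 + 12 days = October 21, 2034.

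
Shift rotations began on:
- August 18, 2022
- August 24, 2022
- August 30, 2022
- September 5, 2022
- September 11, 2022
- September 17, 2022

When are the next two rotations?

Every event comes 6 days after the last (6, 6, 6, 6, 6).
September 17, 2022 + 6 days = September 23, 2022.
September 23, 2022 + 6 days = September 29, 2022.

September 23, 2022; September 29, 2022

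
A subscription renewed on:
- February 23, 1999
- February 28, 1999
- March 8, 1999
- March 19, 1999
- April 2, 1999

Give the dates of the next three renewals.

Gaps: 5, 8, 11, 14 days — each gap is 3 larger than the previous one.
Next gap: 17 days. April 2, 1999 + 17 days = April 19, 1999.
Next gap: 20 days. April 19, 1999 + 20 days = May 9, 1999.
Next gap: 23 days. May 9, 1999 + 23 days = June 1, 1999.

April 19, 1999; May 9, 1999; June 1, 1999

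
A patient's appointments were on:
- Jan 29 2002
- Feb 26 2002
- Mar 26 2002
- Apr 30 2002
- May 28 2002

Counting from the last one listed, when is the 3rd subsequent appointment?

Aug 27 2002

Every date is a Tuesday; gaps 28, 28, 35, 28 days.
Each is the last Tuesday of its month (at least one falls on the 29th or later, ruling out '4th Tuesday').
June 2002 ends with Tuesday Jun 25 2002.
Last Tuesday of July 2002: Jul 30 2002.
Last Tuesday of August 2002: Aug 27 2002.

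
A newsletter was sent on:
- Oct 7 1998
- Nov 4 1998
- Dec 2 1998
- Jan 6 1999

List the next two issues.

These are Wednesdays at 28- or 35-day spacing (28, 28, 35).
The pattern: 1st Wednesday of the month.
February 1999 — 1st Wednesday is Feb 3 1999.
1st Wednesday of March 1999: Mar 3 1999.

Feb 3 1999, Mar 3 1999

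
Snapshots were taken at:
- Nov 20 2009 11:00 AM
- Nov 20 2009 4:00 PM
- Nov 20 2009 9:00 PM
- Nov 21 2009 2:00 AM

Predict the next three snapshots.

Nov 21 2009 7:00 AM, Nov 21 2009 12:00 PM, Nov 21 2009 5:00 PM

Gaps: 5, 5, 5 hours — each event is 5 hours after the previous one.
Nov 21 2009 2:00 AM + 5 h = Nov 21 2009 7:00 AM.
Nov 21 2009 7:00 AM + 5 h = Nov 21 2009 12:00 PM.
Nov 21 2009 12:00 PM + 5 h = Nov 21 2009 5:00 PM.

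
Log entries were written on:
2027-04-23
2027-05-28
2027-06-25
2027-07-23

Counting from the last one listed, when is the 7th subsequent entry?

These are Fridays at 28- or 35-day spacing (35, 28, 28).
The pattern: 4th Friday of the month.
4th Friday of August 2027: 2027-08-27.
September 2027 — 4th Friday is 2027-09-24.
4th Friday of October 2027: 2027-10-22.
November 2027 — 4th Friday is 2027-11-26.
4th Friday of December 2027: 2027-12-24.
4th Friday of January 2028: 2028-01-28.
February 2028 — 4th Friday is 2028-02-25.

2028-02-25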